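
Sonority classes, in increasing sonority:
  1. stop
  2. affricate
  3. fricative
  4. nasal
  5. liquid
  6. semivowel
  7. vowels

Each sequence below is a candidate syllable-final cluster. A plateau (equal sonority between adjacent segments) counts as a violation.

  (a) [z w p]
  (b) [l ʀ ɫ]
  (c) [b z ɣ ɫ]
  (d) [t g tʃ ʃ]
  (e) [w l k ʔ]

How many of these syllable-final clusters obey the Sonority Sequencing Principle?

0

(a) [z w p]: profile 3-6-1 — violates.
(b) [l ʀ ɫ]: profile 5-5-5 — violates.
(c) [b z ɣ ɫ]: profile 1-3-3-5 — violates.
(d) [t g tʃ ʃ]: profile 1-1-2-3 — violates.
(e) [w l k ʔ]: profile 6-5-1-1 — violates.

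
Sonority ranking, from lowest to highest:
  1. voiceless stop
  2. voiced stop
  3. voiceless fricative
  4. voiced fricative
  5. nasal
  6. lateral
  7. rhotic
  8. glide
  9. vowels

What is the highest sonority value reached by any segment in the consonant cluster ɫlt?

/ɫ/: lateral = 6.
/l/: lateral = 6.
/t/: voiceless stop = 1.
The maximum is 6.

6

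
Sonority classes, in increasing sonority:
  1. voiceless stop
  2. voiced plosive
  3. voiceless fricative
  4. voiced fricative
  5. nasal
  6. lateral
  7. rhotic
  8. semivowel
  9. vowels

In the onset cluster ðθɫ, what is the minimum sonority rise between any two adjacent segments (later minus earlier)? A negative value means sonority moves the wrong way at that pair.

/ð/: voiced fricative = 4.
/θ/: voiceless fricative = 3.
/ɫ/: lateral = 6.
/ð/→/θ/: change -1.
/θ/→/ɫ/: change +3.
Minimum = -1.

-1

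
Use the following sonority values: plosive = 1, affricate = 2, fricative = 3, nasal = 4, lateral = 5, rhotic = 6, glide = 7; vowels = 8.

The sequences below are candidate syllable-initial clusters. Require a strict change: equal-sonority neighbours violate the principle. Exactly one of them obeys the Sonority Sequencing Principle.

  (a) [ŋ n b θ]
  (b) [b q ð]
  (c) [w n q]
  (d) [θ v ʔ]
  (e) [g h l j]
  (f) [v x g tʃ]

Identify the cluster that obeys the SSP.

(a) 4-4-1-3 → violates
(b) 1-1-3 → violates
(c) 7-4-1 → violates
(d) 3-3-1 → violates
(e) 1-3-5-7 → obeys
(f) 3-3-1-2 → violates

e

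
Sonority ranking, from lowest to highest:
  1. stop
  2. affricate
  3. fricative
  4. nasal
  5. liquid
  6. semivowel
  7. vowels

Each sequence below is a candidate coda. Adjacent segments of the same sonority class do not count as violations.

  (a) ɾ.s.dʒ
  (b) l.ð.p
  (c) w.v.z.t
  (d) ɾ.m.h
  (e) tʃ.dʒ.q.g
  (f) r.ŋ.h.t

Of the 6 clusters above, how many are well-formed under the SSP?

6

(a) sonority 5-3-2: well-formed.
(b) sonority 5-3-1: well-formed.
(c) sonority 6-3-3-1: well-formed.
(d) sonority 5-4-3: well-formed.
(e) sonority 2-2-1-1: well-formed.
(f) sonority 5-4-3-1: well-formed.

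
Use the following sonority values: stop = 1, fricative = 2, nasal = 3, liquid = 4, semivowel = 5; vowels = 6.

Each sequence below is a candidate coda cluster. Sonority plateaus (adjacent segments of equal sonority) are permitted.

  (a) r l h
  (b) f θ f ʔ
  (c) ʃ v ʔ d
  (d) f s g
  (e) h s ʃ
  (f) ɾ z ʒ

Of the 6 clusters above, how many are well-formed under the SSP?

6

(a) r l h: profile 4-4-2 — obeys.
(b) f θ f ʔ: profile 2-2-2-1 — obeys.
(c) ʃ v ʔ d: profile 2-2-1-1 — obeys.
(d) f s g: profile 2-2-1 — obeys.
(e) h s ʃ: profile 2-2-2 — obeys.
(f) ɾ z ʒ: profile 4-2-2 — obeys.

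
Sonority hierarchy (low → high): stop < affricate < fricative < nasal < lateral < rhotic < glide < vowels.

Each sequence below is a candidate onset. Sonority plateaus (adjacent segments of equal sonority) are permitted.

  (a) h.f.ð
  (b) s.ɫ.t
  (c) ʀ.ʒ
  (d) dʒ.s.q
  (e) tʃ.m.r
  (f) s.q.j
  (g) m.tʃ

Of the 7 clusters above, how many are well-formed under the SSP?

2

(a) 3-3-3 → obeys
(b) 3-5-1 → violates
(c) 6-3 → violates
(d) 2-3-1 → violates
(e) 2-4-6 → obeys
(f) 3-1-7 → violates
(g) 4-2 → violates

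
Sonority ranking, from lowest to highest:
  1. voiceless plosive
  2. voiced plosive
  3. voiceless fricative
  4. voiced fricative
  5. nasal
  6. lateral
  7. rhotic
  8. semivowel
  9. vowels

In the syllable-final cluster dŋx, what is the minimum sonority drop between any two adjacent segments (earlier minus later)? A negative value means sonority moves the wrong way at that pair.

/d/ — voiced plosive, sonority 2.
/ŋ/ — nasal, sonority 5.
/x/ — voiceless fricative, sonority 3.
/d/→/ŋ/: change -3.
/ŋ/→/x/: change +2.
Minimum = -3.

-3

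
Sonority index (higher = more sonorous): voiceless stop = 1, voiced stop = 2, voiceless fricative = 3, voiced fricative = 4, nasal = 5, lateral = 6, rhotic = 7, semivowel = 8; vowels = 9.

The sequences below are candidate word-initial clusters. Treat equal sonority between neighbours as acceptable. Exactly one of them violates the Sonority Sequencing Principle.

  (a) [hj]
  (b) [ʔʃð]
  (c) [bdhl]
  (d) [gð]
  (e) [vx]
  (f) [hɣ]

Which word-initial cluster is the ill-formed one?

(a) sonority 3-8: well-formed.
(b) sonority 1-3-4: well-formed.
(c) sonority 2-2-3-6: well-formed.
(d) sonority 2-4: well-formed.
(e) sonority 4-3: ill-formed.
(f) sonority 3-4: well-formed.

e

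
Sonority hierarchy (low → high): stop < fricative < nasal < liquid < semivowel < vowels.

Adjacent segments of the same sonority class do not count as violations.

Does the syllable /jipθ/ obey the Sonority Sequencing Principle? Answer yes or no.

Onset: /j/ is a semivowel (sonority 5); then the nucleus /i/ (sonority 6).
Onset profile 5-6 — rises to the nucleus.
Coda: /p/ is a stop (sonority 1), /θ/ is a fricative (sonority 2).
Coda profile 6-1-2 — does not fall throughout.

no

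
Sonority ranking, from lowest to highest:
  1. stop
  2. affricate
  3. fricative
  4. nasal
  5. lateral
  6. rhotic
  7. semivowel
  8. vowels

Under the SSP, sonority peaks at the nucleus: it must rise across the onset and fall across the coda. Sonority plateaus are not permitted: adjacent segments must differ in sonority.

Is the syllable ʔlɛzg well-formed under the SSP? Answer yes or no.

Onset: /ʔ/ is a stop (sonority 1), /l/ is a lateral (sonority 5); then the nucleus /ɛ/ (sonority 8).
Onset profile 1-5-8 — rises to the nucleus.
Coda: /z/ is a fricative (sonority 3), /g/ is a stop (sonority 1).
Coda profile 8-3-1 — falls from the nucleus.

yes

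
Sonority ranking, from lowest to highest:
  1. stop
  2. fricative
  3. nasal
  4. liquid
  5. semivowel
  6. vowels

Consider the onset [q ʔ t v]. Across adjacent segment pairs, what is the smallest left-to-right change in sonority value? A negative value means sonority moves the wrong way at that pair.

0

/q/ — stop, sonority 1.
/ʔ/ — stop, sonority 1.
/t/ — stop, sonority 1.
/v/ — fricative, sonority 2.
/q/→/ʔ/: change +0.
/ʔ/→/t/: change +0.
/t/→/v/: change +1.
Minimum = 0.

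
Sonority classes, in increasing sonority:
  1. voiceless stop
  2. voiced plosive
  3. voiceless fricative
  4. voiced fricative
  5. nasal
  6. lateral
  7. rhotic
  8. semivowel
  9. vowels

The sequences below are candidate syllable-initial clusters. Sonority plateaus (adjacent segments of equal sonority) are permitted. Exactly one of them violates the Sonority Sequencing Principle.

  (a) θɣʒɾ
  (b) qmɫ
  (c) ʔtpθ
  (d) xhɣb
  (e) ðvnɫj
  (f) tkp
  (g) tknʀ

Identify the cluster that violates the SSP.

d

(a) 3-4-4-7 → obeys
(b) 1-5-6 → obeys
(c) 1-1-1-3 → obeys
(d) 3-3-4-2 → violates
(e) 4-4-5-6-8 → obeys
(f) 1-1-1 → obeys
(g) 1-1-5-7 → obeys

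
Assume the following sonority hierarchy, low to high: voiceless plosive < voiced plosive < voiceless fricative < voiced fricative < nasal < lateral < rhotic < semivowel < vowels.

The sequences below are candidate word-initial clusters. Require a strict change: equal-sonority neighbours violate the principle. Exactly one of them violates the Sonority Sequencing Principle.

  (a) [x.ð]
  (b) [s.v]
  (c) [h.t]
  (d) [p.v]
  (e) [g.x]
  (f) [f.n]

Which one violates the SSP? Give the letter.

(a) sonority 3-4: well-formed.
(b) sonority 3-4: well-formed.
(c) sonority 3-1: ill-formed.
(d) sonority 1-4: well-formed.
(e) sonority 2-3: well-formed.
(f) sonority 3-5: well-formed.

c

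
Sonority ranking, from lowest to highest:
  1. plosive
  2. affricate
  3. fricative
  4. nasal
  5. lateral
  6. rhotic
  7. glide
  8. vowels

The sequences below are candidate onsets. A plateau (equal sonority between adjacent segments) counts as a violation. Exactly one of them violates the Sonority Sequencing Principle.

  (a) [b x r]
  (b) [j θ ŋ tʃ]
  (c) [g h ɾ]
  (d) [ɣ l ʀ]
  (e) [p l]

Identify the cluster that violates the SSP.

b

(a) 1-3-6 → obeys
(b) 7-3-4-2 → violates
(c) 1-3-6 → obeys
(d) 3-5-6 → obeys
(e) 1-5 → obeys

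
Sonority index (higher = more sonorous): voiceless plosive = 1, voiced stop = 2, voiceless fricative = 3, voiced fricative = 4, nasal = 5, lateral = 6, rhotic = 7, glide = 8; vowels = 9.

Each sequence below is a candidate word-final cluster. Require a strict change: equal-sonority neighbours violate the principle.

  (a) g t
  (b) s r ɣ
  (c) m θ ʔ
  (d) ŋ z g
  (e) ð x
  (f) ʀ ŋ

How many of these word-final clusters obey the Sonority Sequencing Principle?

(a) sonority 2-1: well-formed.
(b) sonority 3-7-4: ill-formed.
(c) sonority 5-3-1: well-formed.
(d) sonority 5-4-2: well-formed.
(e) sonority 4-3: well-formed.
(f) sonority 7-5: well-formed.

5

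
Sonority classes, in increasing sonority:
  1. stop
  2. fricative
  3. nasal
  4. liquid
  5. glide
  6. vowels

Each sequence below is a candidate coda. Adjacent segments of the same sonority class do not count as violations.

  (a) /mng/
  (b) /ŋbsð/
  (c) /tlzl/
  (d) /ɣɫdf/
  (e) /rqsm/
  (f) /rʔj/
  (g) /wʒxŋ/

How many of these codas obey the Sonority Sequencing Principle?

1

(a) sonority 3-3-1: well-formed.
(b) sonority 3-1-2-2: ill-formed.
(c) sonority 1-4-2-4: ill-formed.
(d) sonority 2-4-1-2: ill-formed.
(e) sonority 4-1-2-3: ill-formed.
(f) sonority 4-1-5: ill-formed.
(g) sonority 5-2-2-3: ill-formed.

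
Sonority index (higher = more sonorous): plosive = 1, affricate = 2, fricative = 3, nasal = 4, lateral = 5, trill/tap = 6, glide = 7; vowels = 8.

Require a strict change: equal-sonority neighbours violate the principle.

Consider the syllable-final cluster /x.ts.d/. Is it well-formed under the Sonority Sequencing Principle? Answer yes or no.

yes

/x/ is a fricative (sonority 3).
/ts/ is an affricate (sonority 2).
/d/ is a plosive (sonority 1).
The profile 3-2-1 strictly falls, so the syllable-final cluster satisfies the SSP.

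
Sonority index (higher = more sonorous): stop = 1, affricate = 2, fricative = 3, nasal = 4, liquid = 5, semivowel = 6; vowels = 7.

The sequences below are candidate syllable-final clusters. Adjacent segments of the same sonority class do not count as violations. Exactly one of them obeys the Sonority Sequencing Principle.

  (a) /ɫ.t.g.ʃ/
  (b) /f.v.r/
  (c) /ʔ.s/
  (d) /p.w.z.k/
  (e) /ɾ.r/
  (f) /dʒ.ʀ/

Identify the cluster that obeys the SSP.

(a) sonority 5-1-1-3: ill-formed.
(b) sonority 3-3-5: ill-formed.
(c) sonority 1-3: ill-formed.
(d) sonority 1-6-3-1: ill-formed.
(e) sonority 5-5: well-formed.
(f) sonority 2-5: ill-formed.

e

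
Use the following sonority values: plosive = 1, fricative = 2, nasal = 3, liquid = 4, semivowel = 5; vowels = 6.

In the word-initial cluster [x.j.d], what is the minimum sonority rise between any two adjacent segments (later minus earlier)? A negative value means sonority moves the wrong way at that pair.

/x/ — fricative, sonority 2.
/j/ — semivowel, sonority 5.
/d/ — plosive, sonority 1.
/x/→/j/: change +3.
/j/→/d/: change -4.
Minimum = -4.

-4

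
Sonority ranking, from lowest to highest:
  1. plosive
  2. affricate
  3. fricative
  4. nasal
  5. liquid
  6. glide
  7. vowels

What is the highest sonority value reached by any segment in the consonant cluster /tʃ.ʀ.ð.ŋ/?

5

/tʃ/ is an affricate (sonority 2).
/ʀ/ is a liquid (sonority 5).
/ð/ is a fricative (sonority 3).
/ŋ/ is a nasal (sonority 4).
The maximum is 5.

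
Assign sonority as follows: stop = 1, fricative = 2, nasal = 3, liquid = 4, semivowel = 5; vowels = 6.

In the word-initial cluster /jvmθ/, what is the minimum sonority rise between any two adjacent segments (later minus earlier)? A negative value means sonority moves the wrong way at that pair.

/j/ — semivowel, sonority 5.
/v/ — fricative, sonority 2.
/m/ — nasal, sonority 3.
/θ/ — fricative, sonority 2.
/j/→/v/: change -3.
/v/→/m/: change +1.
/m/→/θ/: change -1.
Minimum = -3.

-3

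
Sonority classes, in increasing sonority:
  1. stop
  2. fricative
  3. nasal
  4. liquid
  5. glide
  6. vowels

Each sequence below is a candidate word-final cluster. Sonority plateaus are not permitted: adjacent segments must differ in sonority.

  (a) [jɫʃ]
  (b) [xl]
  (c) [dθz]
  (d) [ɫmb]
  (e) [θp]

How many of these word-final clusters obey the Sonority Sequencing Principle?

3

(a) 5-4-2 → obeys
(b) 2-4 → violates
(c) 1-2-2 → violates
(d) 4-3-1 → obeys
(e) 2-1 → obeys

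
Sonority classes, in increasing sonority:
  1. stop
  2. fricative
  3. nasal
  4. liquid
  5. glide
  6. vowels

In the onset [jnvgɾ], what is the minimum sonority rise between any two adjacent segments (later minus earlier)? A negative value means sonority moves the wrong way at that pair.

/j/ is a glide (sonority 5).
/n/ is a nasal (sonority 3).
/v/ is a fricative (sonority 2).
/g/ is a stop (sonority 1).
/ɾ/ is a liquid (sonority 4).
/j/→/n/: change -2.
/n/→/v/: change -1.
/v/→/g/: change -1.
/g/→/ɾ/: change +3.
Minimum = -2.

-2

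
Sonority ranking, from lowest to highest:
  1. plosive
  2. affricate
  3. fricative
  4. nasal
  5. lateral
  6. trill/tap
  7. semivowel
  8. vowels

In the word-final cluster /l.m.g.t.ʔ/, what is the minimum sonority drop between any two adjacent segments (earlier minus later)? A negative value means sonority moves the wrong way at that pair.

0

/l/ — lateral, sonority 5.
/m/ — nasal, sonority 4.
/g/ — plosive, sonority 1.
/t/ — plosive, sonority 1.
/ʔ/ — plosive, sonority 1.
/l/→/m/: change +1.
/m/→/g/: change +3.
/g/→/t/: change +0.
/t/→/ʔ/: change +0.
Minimum = 0.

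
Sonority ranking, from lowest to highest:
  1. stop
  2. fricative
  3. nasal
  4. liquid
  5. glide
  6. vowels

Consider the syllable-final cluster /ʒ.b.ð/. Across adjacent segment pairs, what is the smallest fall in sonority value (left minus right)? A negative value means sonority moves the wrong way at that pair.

-1

/ʒ/ is a fricative (sonority 2).
/b/ is a stop (sonority 1).
/ð/ is a fricative (sonority 2).
/ʒ/→/b/: change +1.
/b/→/ð/: change -1.
Minimum = -1.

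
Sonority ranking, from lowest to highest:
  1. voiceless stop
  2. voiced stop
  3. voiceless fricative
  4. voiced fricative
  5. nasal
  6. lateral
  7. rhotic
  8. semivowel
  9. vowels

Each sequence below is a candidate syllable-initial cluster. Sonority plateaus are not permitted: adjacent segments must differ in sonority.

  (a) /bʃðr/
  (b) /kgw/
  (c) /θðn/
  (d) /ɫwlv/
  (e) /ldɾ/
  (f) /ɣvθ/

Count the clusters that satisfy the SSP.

(a) /bʃðr/: profile 2-3-4-7 — obeys.
(b) /kgw/: profile 1-2-8 — obeys.
(c) /θðn/: profile 3-4-5 — obeys.
(d) /ɫwlv/: profile 6-8-6-4 — violates.
(e) /ldɾ/: profile 6-2-7 — violates.
(f) /ɣvθ/: profile 4-4-3 — violates.

3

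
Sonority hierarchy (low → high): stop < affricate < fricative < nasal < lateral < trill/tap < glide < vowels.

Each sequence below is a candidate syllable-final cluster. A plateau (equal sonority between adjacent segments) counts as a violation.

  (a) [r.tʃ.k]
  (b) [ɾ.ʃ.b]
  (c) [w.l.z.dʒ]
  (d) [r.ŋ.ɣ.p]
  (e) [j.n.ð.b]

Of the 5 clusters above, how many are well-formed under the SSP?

5

(a) sonority 6-2-1: well-formed.
(b) sonority 6-3-1: well-formed.
(c) sonority 7-5-3-2: well-formed.
(d) sonority 6-4-3-1: well-formed.
(e) sonority 7-4-3-1: well-formed.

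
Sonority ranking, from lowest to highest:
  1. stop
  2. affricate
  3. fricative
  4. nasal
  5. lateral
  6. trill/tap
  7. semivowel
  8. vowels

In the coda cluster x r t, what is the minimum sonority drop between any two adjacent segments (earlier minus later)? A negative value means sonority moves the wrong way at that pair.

-3

/x/: fricative = 3.
/r/: trill/tap = 6.
/t/: stop = 1.
/x/→/r/: change -3.
/r/→/t/: change +5.
Minimum = -3.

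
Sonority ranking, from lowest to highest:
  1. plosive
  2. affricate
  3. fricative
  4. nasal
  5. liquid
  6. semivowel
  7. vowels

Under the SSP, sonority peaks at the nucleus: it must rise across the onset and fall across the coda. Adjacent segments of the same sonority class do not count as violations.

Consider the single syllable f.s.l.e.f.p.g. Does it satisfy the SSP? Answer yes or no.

yes

Onset: /f/ is a fricative (sonority 3), /s/ is a fricative (sonority 3), /l/ is a liquid (sonority 5); then the nucleus /e/ (sonority 7).
Onset profile 3-3-5-7 — rises to the nucleus.
Coda: /f/ is a fricative (sonority 3), /p/ is a plosive (sonority 1), /g/ is a plosive (sonority 1).
Coda profile 7-3-1-1 — falls from the nucleus.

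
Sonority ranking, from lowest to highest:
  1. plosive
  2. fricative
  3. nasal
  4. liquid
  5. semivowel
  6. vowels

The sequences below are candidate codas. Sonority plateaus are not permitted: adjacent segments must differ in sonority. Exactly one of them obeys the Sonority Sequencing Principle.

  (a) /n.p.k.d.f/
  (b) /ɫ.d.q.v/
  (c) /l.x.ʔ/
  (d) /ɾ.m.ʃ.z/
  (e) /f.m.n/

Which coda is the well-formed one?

(a) /n.p.k.d.f/: profile 3-1-1-1-2 — violates.
(b) /ɫ.d.q.v/: profile 4-1-1-2 — violates.
(c) /l.x.ʔ/: profile 4-2-1 — obeys.
(d) /ɾ.m.ʃ.z/: profile 4-3-2-2 — violates.
(e) /f.m.n/: profile 2-3-3 — violates.

c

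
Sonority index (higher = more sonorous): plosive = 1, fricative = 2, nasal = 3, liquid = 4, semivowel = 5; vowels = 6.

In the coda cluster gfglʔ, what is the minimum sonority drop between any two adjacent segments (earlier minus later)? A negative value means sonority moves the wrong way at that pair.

/g/: plosive = 1.
/f/: fricative = 2.
/g/: plosive = 1.
/l/: liquid = 4.
/ʔ/: plosive = 1.
/g/→/f/: change -1.
/f/→/g/: change +1.
/g/→/l/: change -3.
/l/→/ʔ/: change +3.
Minimum = -3.

-3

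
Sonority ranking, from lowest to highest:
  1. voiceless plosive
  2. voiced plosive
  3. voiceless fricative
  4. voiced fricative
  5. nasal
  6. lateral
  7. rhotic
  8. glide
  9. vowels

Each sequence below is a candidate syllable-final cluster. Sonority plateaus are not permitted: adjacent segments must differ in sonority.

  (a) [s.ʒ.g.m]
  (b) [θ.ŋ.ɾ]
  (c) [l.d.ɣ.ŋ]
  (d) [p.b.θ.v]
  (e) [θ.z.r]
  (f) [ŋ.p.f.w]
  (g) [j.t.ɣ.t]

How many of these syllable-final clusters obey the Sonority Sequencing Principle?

(a) 3-4-2-5 → violates
(b) 3-5-7 → violates
(c) 6-2-4-5 → violates
(d) 1-2-3-4 → violates
(e) 3-4-7 → violates
(f) 5-1-3-8 → violates
(g) 8-1-4-1 → violates

0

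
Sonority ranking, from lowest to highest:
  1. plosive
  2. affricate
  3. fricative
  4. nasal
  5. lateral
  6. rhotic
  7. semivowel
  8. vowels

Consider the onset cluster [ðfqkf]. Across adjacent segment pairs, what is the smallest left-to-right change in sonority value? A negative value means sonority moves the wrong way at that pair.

/ð/: fricative = 3.
/f/: fricative = 3.
/q/: plosive = 1.
/k/: plosive = 1.
/f/: fricative = 3.
/ð/→/f/: change +0.
/f/→/q/: change -2.
/q/→/k/: change +0.
/k/→/f/: change +2.
Minimum = -2.

-2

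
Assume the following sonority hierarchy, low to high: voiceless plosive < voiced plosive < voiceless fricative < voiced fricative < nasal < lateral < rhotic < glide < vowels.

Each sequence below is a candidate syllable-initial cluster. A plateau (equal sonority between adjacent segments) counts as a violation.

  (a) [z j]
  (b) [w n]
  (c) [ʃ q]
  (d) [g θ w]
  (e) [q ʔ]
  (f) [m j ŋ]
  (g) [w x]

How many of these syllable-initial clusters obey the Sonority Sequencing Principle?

(a) sonority 4-8: well-formed.
(b) sonority 8-5: ill-formed.
(c) sonority 3-1: ill-formed.
(d) sonority 2-3-8: well-formed.
(e) sonority 1-1: ill-formed.
(f) sonority 5-8-5: ill-formed.
(g) sonority 8-3: ill-formed.

2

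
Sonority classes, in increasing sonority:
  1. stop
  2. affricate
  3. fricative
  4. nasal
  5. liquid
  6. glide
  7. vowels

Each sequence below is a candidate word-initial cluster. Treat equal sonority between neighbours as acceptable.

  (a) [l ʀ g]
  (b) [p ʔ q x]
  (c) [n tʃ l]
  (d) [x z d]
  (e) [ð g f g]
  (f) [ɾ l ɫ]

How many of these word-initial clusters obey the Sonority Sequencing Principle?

2

(a) [l ʀ g]: profile 5-5-1 — violates.
(b) [p ʔ q x]: profile 1-1-1-3 — obeys.
(c) [n tʃ l]: profile 4-2-5 — violates.
(d) [x z d]: profile 3-3-1 — violates.
(e) [ð g f g]: profile 3-1-3-1 — violates.
(f) [ɾ l ɫ]: profile 5-5-5 — obeys.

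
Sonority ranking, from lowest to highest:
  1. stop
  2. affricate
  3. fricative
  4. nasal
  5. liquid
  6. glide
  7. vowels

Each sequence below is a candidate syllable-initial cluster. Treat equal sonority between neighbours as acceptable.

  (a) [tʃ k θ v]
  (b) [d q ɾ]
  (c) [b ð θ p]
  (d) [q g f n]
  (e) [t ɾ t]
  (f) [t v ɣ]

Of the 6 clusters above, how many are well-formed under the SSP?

(a) 2-1-3-3 → violates
(b) 1-1-5 → obeys
(c) 1-3-3-1 → violates
(d) 1-1-3-4 → obeys
(e) 1-5-1 → violates
(f) 1-3-3 → obeys

3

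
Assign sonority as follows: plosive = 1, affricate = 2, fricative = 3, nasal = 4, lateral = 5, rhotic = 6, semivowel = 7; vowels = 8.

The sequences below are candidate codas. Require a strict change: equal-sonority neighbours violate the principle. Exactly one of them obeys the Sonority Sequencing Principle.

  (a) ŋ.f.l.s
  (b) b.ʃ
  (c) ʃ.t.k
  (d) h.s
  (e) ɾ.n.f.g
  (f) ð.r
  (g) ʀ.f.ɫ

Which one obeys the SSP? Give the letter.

(a) ŋ.f.l.s: profile 4-3-5-3 — violates.
(b) b.ʃ: profile 1-3 — violates.
(c) ʃ.t.k: profile 3-1-1 — violates.
(d) h.s: profile 3-3 — violates.
(e) ɾ.n.f.g: profile 6-4-3-1 — obeys.
(f) ð.r: profile 3-6 — violates.
(g) ʀ.f.ɫ: profile 6-3-5 — violates.

e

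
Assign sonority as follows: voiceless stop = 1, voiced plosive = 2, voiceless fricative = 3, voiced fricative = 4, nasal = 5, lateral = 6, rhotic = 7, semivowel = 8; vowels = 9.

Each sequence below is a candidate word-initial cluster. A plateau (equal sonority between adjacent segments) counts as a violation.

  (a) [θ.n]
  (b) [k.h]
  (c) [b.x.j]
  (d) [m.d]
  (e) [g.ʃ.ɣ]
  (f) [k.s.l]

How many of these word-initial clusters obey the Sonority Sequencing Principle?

5

(a) [θ.n]: profile 3-5 — obeys.
(b) [k.h]: profile 1-3 — obeys.
(c) [b.x.j]: profile 2-3-8 — obeys.
(d) [m.d]: profile 5-2 — violates.
(e) [g.ʃ.ɣ]: profile 2-3-4 — obeys.
(f) [k.s.l]: profile 1-3-6 — obeys.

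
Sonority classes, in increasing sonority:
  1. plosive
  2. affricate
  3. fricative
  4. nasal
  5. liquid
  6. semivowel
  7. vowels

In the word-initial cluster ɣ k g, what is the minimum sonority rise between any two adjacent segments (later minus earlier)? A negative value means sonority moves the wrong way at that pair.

/ɣ/ — fricative, sonority 3.
/k/ — plosive, sonority 1.
/g/ — plosive, sonority 1.
/ɣ/→/k/: change -2.
/k/→/g/: change +0.
Minimum = -2.

-2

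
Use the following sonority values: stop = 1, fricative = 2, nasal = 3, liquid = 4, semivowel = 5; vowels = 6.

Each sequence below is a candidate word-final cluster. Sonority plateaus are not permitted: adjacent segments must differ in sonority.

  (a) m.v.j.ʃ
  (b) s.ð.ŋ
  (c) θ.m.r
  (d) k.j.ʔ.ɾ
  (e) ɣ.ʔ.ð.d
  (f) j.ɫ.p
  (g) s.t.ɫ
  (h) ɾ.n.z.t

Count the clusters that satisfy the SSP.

(a) m.v.j.ʃ: profile 3-2-5-2 — violates.
(b) s.ð.ŋ: profile 2-2-3 — violates.
(c) θ.m.r: profile 2-3-4 — violates.
(d) k.j.ʔ.ɾ: profile 1-5-1-4 — violates.
(e) ɣ.ʔ.ð.d: profile 2-1-2-1 — violates.
(f) j.ɫ.p: profile 5-4-1 — obeys.
(g) s.t.ɫ: profile 2-1-4 — violates.
(h) ɾ.n.z.t: profile 4-3-2-1 — obeys.

2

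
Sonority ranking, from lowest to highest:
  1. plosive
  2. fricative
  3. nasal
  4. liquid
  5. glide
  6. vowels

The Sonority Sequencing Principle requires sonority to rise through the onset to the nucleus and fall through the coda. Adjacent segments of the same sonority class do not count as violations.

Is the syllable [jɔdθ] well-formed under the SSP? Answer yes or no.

Onset: /j/ is a glide (sonority 5); then the nucleus /ɔ/ (sonority 6).
Onset profile 5-6 — rises to the nucleus.
Coda: /d/ is a plosive (sonority 1), /θ/ is a fricative (sonority 2).
Coda profile 6-1-2 — does not fall throughout.

no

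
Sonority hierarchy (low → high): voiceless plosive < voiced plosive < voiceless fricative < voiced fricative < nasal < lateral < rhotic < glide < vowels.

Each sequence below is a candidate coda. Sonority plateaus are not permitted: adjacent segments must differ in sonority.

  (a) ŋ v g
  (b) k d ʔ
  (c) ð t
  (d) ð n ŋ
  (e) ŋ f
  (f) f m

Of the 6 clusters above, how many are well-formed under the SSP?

(a) sonority 5-4-2: well-formed.
(b) sonority 1-2-1: ill-formed.
(c) sonority 4-1: well-formed.
(d) sonority 4-5-5: ill-formed.
(e) sonority 5-3: well-formed.
(f) sonority 3-5: ill-formed.

3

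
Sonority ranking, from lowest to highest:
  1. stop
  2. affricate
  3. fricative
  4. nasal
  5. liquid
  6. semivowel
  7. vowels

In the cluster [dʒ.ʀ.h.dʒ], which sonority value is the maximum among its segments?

5

/dʒ/: affricate = 2.
/ʀ/: liquid = 5.
/h/: fricative = 3.
/dʒ/: affricate = 2.
The maximum is 5.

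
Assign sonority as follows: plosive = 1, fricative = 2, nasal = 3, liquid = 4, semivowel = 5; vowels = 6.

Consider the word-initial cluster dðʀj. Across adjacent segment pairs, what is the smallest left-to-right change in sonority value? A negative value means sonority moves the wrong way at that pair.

1

/d/: plosive = 1.
/ð/: fricative = 2.
/ʀ/: liquid = 4.
/j/: semivowel = 5.
/d/→/ð/: change +1.
/ð/→/ʀ/: change +2.
/ʀ/→/j/: change +1.
Minimum = 1.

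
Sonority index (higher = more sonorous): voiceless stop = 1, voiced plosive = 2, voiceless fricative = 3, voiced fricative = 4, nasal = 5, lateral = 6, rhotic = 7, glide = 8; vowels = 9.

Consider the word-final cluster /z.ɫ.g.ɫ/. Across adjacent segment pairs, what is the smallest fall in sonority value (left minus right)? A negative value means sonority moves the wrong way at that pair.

-4

/z/: voiced fricative = 4.
/ɫ/: lateral = 6.
/g/: voiced plosive = 2.
/ɫ/: lateral = 6.
/z/→/ɫ/: change -2.
/ɫ/→/g/: change +4.
/g/→/ɫ/: change -4.
Minimum = -4.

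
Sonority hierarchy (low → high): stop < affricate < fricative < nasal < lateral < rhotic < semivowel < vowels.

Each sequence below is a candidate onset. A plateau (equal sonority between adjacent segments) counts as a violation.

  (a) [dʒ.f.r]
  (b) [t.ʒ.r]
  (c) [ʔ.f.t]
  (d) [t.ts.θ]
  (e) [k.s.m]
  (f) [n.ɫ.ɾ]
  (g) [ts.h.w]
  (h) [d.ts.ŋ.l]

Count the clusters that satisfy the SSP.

(a) 2-3-6 → obeys
(b) 1-3-6 → obeys
(c) 1-3-1 → violates
(d) 1-2-3 → obeys
(e) 1-3-4 → obeys
(f) 4-5-6 → obeys
(g) 2-3-7 → obeys
(h) 1-2-4-5 → obeys

7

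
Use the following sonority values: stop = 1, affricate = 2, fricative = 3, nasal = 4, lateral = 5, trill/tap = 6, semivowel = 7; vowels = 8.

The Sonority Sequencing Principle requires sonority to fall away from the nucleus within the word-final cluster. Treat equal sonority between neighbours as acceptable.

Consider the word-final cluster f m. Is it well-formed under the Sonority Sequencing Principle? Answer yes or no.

no

/f/ — fricative, sonority 3.
/m/ — nasal, sonority 4.
The profile is 3-4. Between /f/ (3) and /m/ (4) sonority does not fall, so the cluster violates the SSP.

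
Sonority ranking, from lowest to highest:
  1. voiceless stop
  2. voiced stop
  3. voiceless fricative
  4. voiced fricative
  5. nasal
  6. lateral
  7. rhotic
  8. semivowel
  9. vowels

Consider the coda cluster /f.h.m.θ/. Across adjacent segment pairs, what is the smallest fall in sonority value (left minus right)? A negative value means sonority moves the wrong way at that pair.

/f/: voiceless fricative = 3.
/h/: voiceless fricative = 3.
/m/: nasal = 5.
/θ/: voiceless fricative = 3.
/f/→/h/: change +0.
/h/→/m/: change -2.
/m/→/θ/: change +2.
Minimum = -2.

-2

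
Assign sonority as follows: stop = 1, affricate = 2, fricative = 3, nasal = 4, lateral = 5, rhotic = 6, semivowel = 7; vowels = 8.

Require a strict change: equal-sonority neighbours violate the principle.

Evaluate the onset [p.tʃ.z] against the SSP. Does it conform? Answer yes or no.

yes

/p/: stop = 1.
/tʃ/: affricate = 2.
/z/: fricative = 3.
The profile 1-2-3 strictly rises, so the onset satisfies the SSP.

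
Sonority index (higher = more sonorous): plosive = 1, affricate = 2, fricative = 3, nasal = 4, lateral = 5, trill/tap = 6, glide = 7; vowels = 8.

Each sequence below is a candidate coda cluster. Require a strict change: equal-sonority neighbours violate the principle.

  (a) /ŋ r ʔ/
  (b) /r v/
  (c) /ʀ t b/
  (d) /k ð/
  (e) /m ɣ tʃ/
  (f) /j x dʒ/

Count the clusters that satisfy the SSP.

3

(a) 4-6-1 → violates
(b) 6-3 → obeys
(c) 6-1-1 → violates
(d) 1-3 → violates
(e) 4-3-2 → obeys
(f) 7-3-2 → obeys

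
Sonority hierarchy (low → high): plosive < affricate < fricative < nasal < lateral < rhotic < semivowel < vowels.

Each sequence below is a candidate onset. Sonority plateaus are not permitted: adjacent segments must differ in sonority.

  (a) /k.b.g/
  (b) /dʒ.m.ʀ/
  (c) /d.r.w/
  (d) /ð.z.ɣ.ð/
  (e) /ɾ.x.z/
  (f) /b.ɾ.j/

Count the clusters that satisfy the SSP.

3

(a) sonority 1-1-1: ill-formed.
(b) sonority 2-4-6: well-formed.
(c) sonority 1-6-7: well-formed.
(d) sonority 3-3-3-3: ill-formed.
(e) sonority 6-3-3: ill-formed.
(f) sonority 1-6-7: well-formed.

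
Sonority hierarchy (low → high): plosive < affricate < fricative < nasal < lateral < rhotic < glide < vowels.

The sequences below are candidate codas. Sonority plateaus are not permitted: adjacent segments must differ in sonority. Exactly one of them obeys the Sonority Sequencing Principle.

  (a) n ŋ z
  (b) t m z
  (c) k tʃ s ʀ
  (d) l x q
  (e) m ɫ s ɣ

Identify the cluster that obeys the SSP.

d

(a) n ŋ z: profile 4-4-3 — violates.
(b) t m z: profile 1-4-3 — violates.
(c) k tʃ s ʀ: profile 1-2-3-6 — violates.
(d) l x q: profile 5-3-1 — obeys.
(e) m ɫ s ɣ: profile 4-5-3-3 — violates.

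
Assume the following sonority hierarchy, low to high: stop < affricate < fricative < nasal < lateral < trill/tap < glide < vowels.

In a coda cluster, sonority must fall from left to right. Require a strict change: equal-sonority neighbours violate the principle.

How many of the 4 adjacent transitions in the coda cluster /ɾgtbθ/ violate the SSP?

3

/ɾ/ — trill/tap, sonority 6.
/g/ — stop, sonority 1.
/t/ — stop, sonority 1.
/b/ — stop, sonority 1.
/θ/ — fricative, sonority 3.
/ɾ/→/g/: 6→1 (falls) — ok.
/g/→/t/: 1→1 (plateau) — violation.
/t/→/b/: 1→1 (plateau) — violation.
/b/→/θ/: 1→3 (does not fall) — violation.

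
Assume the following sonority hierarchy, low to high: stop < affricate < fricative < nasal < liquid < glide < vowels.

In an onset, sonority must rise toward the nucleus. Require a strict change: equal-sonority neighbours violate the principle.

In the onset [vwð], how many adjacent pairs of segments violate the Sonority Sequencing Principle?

1

/v/ — fricative, sonority 3.
/w/ — glide, sonority 6.
/ð/ — fricative, sonority 3.
/v/→/w/: 3→6 (rises) — ok.
/w/→/ð/: 6→3 (does not rise) — violation.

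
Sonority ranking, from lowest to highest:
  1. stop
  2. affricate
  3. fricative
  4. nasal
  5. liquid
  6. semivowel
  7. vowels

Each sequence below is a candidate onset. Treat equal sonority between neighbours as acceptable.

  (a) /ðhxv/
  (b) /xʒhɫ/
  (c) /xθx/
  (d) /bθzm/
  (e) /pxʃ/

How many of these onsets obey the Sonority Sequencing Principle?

5

(a) sonority 3-3-3-3: well-formed.
(b) sonority 3-3-3-5: well-formed.
(c) sonority 3-3-3: well-formed.
(d) sonority 1-3-3-4: well-formed.
(e) sonority 1-3-3: well-formed.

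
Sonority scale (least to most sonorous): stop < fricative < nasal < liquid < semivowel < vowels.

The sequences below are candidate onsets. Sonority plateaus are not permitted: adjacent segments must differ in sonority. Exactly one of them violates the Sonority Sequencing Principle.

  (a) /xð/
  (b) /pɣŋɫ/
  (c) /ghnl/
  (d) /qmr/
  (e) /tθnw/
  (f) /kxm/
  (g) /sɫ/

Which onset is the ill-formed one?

a

(a) sonority 2-2: ill-formed.
(b) sonority 1-2-3-4: well-formed.
(c) sonority 1-2-3-4: well-formed.
(d) sonority 1-3-4: well-formed.
(e) sonority 1-2-3-5: well-formed.
(f) sonority 1-2-3: well-formed.
(g) sonority 2-4: well-formed.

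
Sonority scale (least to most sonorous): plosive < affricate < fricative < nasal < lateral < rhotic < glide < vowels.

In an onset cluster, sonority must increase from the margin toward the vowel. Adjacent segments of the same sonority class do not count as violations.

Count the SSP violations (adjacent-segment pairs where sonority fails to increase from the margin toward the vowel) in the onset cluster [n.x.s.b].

/n/: nasal = 4.
/x/: fricative = 3.
/s/: fricative = 3.
/b/: plosive = 1.
/n/→/x/: 4→3 (does not rise) — violation.
/x/→/s/: 3→3 (plateau, allowed) — ok.
/s/→/b/: 3→1 (does not rise) — violation.

2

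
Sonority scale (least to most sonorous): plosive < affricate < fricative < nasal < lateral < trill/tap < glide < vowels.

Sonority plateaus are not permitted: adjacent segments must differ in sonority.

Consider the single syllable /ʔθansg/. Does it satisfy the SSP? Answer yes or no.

yes

Onset: /ʔ/ is a plosive (sonority 1), /θ/ is a fricative (sonority 3); then the nucleus /a/ (sonority 8).
Onset profile 1-3-8 — rises to the nucleus.
Coda: /n/ is a nasal (sonority 4), /s/ is a fricative (sonority 3), /g/ is a plosive (sonority 1).
Coda profile 8-4-3-1 — falls from the nucleus.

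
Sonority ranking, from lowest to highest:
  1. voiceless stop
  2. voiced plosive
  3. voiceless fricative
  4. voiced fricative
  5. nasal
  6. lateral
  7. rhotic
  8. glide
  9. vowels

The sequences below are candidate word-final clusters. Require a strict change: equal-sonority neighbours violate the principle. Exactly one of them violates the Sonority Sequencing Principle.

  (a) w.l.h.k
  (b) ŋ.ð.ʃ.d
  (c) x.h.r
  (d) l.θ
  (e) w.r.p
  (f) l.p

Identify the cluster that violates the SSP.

c

(a) 8-6-3-1 → obeys
(b) 5-4-3-2 → obeys
(c) 3-3-7 → violates
(d) 6-3 → obeys
(e) 8-7-1 → obeys
(f) 6-1 → obeys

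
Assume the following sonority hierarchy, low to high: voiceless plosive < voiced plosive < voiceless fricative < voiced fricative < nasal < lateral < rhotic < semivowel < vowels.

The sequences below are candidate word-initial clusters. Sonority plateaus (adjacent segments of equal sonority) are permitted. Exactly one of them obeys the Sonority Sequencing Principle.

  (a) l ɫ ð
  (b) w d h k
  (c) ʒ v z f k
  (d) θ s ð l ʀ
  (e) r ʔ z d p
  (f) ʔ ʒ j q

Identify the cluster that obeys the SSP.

d

(a) l ɫ ð: profile 6-6-4 — violates.
(b) w d h k: profile 8-2-3-1 — violates.
(c) ʒ v z f k: profile 4-4-4-3-1 — violates.
(d) θ s ð l ʀ: profile 3-3-4-6-7 — obeys.
(e) r ʔ z d p: profile 7-1-4-2-1 — violates.
(f) ʔ ʒ j q: profile 1-4-8-1 — violates.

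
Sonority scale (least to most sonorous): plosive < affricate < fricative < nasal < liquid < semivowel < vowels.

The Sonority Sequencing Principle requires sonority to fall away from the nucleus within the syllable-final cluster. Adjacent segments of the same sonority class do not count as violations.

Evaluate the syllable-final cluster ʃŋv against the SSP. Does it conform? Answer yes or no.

no

/ʃ/: fricative = 3.
/ŋ/: nasal = 4.
/v/: fricative = 3.
The profile is 3-4-3. Between /ʃ/ (3) and /ŋ/ (4) sonority does not fall, so the cluster violates the SSP.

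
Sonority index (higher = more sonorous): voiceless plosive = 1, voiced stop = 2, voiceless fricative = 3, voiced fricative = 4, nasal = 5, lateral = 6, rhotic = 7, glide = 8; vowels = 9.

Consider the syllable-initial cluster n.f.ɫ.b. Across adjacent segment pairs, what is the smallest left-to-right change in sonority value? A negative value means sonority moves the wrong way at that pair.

/n/ is a nasal (sonority 5).
/f/ is a voiceless fricative (sonority 3).
/ɫ/ is a lateral (sonority 6).
/b/ is a voiced stop (sonority 2).
/n/→/f/: change -2.
/f/→/ɫ/: change +3.
/ɫ/→/b/: change -4.
Minimum = -4.

-4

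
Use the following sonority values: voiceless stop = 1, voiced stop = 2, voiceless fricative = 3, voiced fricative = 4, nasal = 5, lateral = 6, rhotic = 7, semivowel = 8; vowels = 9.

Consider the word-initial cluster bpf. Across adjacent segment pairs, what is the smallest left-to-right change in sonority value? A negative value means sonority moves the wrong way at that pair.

-1

/b/ is a voiced stop (sonority 2).
/p/ is a voiceless stop (sonority 1).
/f/ is a voiceless fricative (sonority 3).
/b/→/p/: change -1.
/p/→/f/: change +2.
Minimum = -1.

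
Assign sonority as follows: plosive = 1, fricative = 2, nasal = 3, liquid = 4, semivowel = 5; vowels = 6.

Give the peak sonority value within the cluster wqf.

5

/w/ — semivowel, sonority 5.
/q/ — plosive, sonority 1.
/f/ — fricative, sonority 2.
The maximum is 5.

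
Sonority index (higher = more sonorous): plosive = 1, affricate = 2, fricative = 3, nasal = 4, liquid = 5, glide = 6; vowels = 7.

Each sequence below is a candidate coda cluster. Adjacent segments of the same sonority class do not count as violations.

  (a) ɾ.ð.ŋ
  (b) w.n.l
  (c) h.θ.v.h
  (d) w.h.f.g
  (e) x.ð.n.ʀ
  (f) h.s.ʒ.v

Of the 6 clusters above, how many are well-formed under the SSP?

3

(a) 5-3-4 → violates
(b) 6-4-5 → violates
(c) 3-3-3-3 → obeys
(d) 6-3-3-1 → obeys
(e) 3-3-4-5 → violates
(f) 3-3-3-3 → obeys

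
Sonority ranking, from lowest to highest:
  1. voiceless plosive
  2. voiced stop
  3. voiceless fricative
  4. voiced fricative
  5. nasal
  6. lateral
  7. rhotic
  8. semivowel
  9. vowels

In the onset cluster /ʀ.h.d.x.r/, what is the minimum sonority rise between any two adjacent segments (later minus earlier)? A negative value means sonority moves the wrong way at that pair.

/ʀ/ — rhotic, sonority 7.
/h/ — voiceless fricative, sonority 3.
/d/ — voiced stop, sonority 2.
/x/ — voiceless fricative, sonority 3.
/r/ — rhotic, sonority 7.
/ʀ/→/h/: change -4.
/h/→/d/: change -1.
/d/→/x/: change +1.
/x/→/r/: change +4.
Minimum = -4.

-4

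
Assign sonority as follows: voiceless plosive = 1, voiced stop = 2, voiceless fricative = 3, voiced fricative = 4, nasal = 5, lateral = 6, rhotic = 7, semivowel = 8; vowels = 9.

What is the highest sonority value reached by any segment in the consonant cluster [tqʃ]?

3

/t/ — voiceless plosive, sonority 1.
/q/ — voiceless plosive, sonority 1.
/ʃ/ — voiceless fricative, sonority 3.
The maximum is 3.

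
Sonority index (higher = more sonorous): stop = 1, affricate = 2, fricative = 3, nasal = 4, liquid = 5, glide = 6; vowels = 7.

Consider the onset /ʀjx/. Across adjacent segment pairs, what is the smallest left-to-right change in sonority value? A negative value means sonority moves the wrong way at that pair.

-3

/ʀ/: liquid = 5.
/j/: glide = 6.
/x/: fricative = 3.
/ʀ/→/j/: change +1.
/j/→/x/: change -3.
Minimum = -3.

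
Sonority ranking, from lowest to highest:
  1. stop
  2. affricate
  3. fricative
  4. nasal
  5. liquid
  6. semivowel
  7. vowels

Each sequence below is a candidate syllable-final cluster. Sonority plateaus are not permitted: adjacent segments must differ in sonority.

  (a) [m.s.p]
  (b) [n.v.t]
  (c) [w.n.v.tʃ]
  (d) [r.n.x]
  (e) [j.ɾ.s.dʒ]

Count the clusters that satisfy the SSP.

5

(a) 4-3-1 → obeys
(b) 4-3-1 → obeys
(c) 6-4-3-2 → obeys
(d) 5-4-3 → obeys
(e) 6-5-3-2 → obeys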